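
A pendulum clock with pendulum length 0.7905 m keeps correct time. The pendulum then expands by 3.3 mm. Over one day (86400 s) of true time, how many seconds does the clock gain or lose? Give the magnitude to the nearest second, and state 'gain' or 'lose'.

lose 180 s

T ∝ √L, so T'/T = √(0.79380/0.7905) = 1.00209.
In 86400 s of true time the clock registers 86400/1.00209 = 86220.2 s, so it loses 180 s.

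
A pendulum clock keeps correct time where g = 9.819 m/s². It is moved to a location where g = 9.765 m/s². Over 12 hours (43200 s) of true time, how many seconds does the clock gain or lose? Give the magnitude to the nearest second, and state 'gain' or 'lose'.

lose 119 s

The clock's period scales as T ∝ 1/√g, so T'/T = √(9.819/9.765) = 1.00276.
In 43200 s of true time the clock registers 43200/1.00276 = 43081.0 s, so it loses 119 s.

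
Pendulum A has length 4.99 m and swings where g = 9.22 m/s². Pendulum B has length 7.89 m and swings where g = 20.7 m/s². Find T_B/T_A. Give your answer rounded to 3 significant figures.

T = 2π√(L/g), so T_B/T_A = √((L_B/g_B)/(L_A/g_A)) = √((7.89/20.7)/(4.99/9.22)) = 0.839.

0.839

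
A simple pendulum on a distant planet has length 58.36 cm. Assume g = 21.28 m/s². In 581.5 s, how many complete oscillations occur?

558

T = 2π√(L/g) = 2π√(0.5836/21.28) = 1.0405 s.
Number of complete oscillations = ⌊581.5/1.0405⌋ = ⌊558.85⌋ = 558.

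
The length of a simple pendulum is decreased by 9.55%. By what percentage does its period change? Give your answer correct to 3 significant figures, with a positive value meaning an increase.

T ∝ √L, so T'/T = √(0.9045) = 0.9511.
Percentage change in T = (0.9511 − 1) × 100% = -4.89%.

-4.89%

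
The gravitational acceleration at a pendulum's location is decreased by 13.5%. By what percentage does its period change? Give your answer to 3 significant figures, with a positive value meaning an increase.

T ∝ 1/√g, so T'/T = 1/√(0.8650) = 1.075.
Percentage change in T = (1.075 − 1) × 100% = 7.52%.

7.52%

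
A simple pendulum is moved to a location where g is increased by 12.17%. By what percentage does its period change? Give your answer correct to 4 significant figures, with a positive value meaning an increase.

-5.581%

T ∝ 1/√g, so T'/T = 1/√(1.1217) = 0.94419.
Percentage change in T = (0.94419 − 1) × 100% = -5.581%.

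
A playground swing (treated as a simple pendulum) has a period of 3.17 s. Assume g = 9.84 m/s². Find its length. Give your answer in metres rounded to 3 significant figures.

From T = 2π√(L/g), L = gT²/(4π²) = 9.84 × 3.170²/(4π²) = 2.50 m.

2.50 m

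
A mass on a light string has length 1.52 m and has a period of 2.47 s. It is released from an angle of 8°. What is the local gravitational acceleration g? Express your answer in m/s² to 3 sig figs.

From T = 2π√(L/g), g = 4π²L/T² = 4π² × 1.52/2.470² = 9.84 m/s².

9.84 m/s²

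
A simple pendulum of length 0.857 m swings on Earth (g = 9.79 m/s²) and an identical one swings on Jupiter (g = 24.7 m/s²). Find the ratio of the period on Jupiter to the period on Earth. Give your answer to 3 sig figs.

0.630

T ∝ 1/√g, so T₂/T₁ = √(g₁/g₂) = √(9.79/24.7) = 0.630.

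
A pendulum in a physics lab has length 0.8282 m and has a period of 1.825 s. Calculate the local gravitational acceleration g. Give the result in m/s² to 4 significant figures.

From T = 2π√(L/g), g = 4π²L/T² = 4π² × 0.8282/1.8250² = 9.817 m/s².

9.817 m/s²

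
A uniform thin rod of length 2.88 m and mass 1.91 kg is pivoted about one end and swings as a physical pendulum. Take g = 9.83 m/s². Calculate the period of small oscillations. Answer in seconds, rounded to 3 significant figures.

2.78 s

For a physical pendulum T = 2π√(I/(mgd)), with d = 1.440 m from pivot to centre of mass.
I_cm = mL²/12 = 1.91 × 2.88²/12 = 1.320 kg·m²; I = I_cm + md² = 1.320 + 1.91 × 1.440² = 5.281 kg·m².
T = 2π√(5.281/(1.91 × 9.83 × 1.440)) = 2.78 s.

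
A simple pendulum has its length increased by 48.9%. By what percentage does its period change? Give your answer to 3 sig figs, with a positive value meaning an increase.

22.0%

T ∝ √L, so T'/T = √(1.489) = 1.220.
Percentage change in T = (1.220 − 1) × 100% = 22.0%.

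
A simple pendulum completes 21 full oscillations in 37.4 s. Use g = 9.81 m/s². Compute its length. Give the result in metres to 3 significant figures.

T = 37.4/21 = 1.781 s.
From T = 2π√(L/g), L = gT²/(4π²) = 9.81 × 1.781²/(4π²) = 0.788 m.

0.788 m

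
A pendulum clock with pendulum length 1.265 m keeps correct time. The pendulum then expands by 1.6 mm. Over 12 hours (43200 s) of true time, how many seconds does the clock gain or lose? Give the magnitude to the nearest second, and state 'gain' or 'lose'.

T ∝ √L, so T'/T = √(1.26660/1.265) = 1.00063.
In 43200 s of true time the clock registers 43200/1.00063 = 43172.7 s, so it loses 27 s.

lose 27 s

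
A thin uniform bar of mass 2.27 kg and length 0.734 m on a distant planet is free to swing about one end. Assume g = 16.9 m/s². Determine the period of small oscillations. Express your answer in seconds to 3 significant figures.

1.07 s

For a physical pendulum T = 2π√(I/(mgd)), with d = 0.3670 m from pivot to centre of mass.
I_cm = mL²/12 = 2.27 × 0.734²/12 = 0.1019 kg·m²; I = I_cm + md² = 0.1019 + 2.27 × 0.3670² = 0.4077 kg·m².
T = 2π√(0.4077/(2.27 × 16.9 × 0.3670)) = 1.07 s.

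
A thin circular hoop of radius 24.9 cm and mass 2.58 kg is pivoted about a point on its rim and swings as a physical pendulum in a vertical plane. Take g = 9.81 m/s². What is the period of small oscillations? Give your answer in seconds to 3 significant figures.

I_cm = mr² = 0.1600 kg·m². The pivot is at distance d = 0.249 m from the centre of mass.
By the parallel-axis theorem, I = I_cm + md² = 0.1600 + 0.1600 = 0.3199 kg·m².
T = 2π√(I/(mgd)) = 2π√(0.3199/(2.58 × 9.81 × 0.249)) = 1.42 s.

1.42 s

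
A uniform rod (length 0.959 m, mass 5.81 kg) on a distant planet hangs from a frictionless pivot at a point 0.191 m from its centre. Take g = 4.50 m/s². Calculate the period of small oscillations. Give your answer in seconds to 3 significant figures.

For a physical pendulum T = 2π√(I/(mgd)), with d = 0.1910 m from pivot to centre of mass.
I_cm = mL²/12 = 5.81 × 0.959²/12 = 0.4453 kg·m²; I = I_cm + md² = 0.4453 + 5.81 × 0.1910² = 0.6572 kg·m².
T = 2π√(0.6572/(5.81 × 4.50 × 0.1910)) = 2.28 s.

2.28 s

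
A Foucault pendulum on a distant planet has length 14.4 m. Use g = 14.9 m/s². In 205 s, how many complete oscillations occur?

T = 2π√(L/g) = 2π√(14.4/14.9) = 6.177 s.
Number of complete oscillations = ⌊205/6.177⌋ = ⌊33.19⌋ = 33.

33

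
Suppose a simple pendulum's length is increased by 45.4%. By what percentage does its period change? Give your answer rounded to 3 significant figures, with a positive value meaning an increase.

20.6%

T ∝ √L, so T'/T = √(1.454) = 1.206.
Percentage change in T = (1.206 − 1) × 100% = 20.6%.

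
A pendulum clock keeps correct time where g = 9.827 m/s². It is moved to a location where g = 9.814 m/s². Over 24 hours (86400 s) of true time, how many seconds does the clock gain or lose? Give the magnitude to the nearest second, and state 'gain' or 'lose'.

The clock's period scales as T ∝ 1/√g, so T'/T = √(9.827/9.814) = 1.00066.
In 86400 s of true time the clock registers 86400/1.00066 = 86342.8 s, so it loses 57 s.

lose 57 s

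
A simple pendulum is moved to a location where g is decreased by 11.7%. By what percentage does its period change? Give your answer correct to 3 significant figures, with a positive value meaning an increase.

T ∝ 1/√g, so T'/T = 1/√(0.8830) = 1.064.
Percentage change in T = (1.064 − 1) × 100% = 6.42%.

6.42%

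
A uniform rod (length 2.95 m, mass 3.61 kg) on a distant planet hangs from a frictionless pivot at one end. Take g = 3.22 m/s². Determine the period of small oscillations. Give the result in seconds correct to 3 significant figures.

4.91 s

For a physical pendulum T = 2π√(I/(mgd)), with d = 1.475 m from pivot to centre of mass.
I_cm = mL²/12 = 3.61 × 2.95²/12 = 2.618 kg·m²; I = I_cm + md² = 2.618 + 3.61 × 1.475² = 10.47 kg·m².
T = 2π√(10.47/(3.61 × 3.22 × 1.475)) = 4.91 s.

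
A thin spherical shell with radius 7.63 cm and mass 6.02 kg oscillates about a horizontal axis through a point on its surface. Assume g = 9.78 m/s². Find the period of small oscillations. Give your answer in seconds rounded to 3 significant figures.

I_cm = (2/3)mr² = 0.02336 kg·m². The pivot is at distance d = 0.0763 m from the centre of mass.
By the parallel-axis theorem, I = I_cm + md² = 0.02336 + 0.03505 = 0.05841 kg·m².
T = 2π√(I/(mgd)) = 2π√(0.05841/(6.02 × 9.78 × 0.0763)) = 0.716 s.

0.716 s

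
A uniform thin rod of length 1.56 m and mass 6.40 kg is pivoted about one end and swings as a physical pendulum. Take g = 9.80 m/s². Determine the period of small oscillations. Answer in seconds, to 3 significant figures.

2.05 s

For a physical pendulum T = 2π√(I/(mgd)), with d = 0.7800 m from pivot to centre of mass.
I_cm = mL²/12 = 6.40 × 1.56²/12 = 1.298 kg·m²; I = I_cm + md² = 1.298 + 6.40 × 0.7800² = 5.192 kg·m².
T = 2π√(5.192/(6.40 × 9.80 × 0.7800)) = 2.05 s.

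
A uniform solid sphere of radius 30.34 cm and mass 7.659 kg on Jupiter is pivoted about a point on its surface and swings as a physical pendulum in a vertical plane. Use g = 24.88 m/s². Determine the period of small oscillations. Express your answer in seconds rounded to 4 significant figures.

0.8210 s

I_cm = (2/5)mr² = 0.28201 kg·m². The pivot is at distance d = 0.3034 m from the centre of mass.
By the parallel-axis theorem, I = I_cm + md² = 0.28201 + 0.70502 = 0.98703 kg·m².
T = 2π√(I/(mgd)) = 2π√(0.98703/(7.659 × 24.88 × 0.3034)) = 0.8210 s.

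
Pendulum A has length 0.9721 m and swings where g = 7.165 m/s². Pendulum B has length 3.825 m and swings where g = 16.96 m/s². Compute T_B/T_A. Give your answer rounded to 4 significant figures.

T = 2π√(L/g), so T_B/T_A = √((L_B/g_B)/(L_A/g_A)) = √((3.825/16.96)/(0.9721/7.165)) = 1.289.

1.289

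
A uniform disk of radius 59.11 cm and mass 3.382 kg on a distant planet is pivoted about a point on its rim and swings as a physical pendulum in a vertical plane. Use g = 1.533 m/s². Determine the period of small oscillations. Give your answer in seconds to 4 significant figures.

4.778 s

I_cm = ½mr² = 0.59083 kg·m². The pivot is at distance d = 0.5911 m from the centre of mass.
By the parallel-axis theorem, I = I_cm + md² = 0.59083 + 1.1817 = 1.7725 kg·m².
T = 2π√(I/(mgd)) = 2π√(1.7725/(3.382 × 1.533 × 0.5911)) = 4.778 s.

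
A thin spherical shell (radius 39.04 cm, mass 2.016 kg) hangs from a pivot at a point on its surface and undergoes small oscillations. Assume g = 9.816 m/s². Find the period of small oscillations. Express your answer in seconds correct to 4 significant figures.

I_cm = (2/3)mr² = 0.20484 kg·m². The pivot is at distance d = 0.3904 m from the centre of mass.
By the parallel-axis theorem, I = I_cm + md² = 0.20484 + 0.30726 = 0.51210 kg·m².
T = 2π√(I/(mgd)) = 2π√(0.51210/(2.016 × 9.816 × 0.3904)) = 1.618 s.

1.618 s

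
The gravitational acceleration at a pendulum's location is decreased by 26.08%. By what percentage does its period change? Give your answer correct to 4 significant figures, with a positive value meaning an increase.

16.31%

T ∝ 1/√g, so T'/T = 1/√(0.73920) = 1.1631.
Percentage change in T = (1.1631 − 1) × 100% = 16.31%.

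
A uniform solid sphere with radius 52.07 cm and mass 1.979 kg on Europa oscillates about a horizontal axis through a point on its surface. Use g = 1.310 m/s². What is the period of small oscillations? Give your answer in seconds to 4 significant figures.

4.687 s

I_cm = (2/5)mr² = 0.21463 kg·m². The pivot is at distance d = 0.5207 m from the centre of mass.
By the parallel-axis theorem, I = I_cm + md² = 0.21463 + 0.53656 = 0.75119 kg·m².
T = 2π√(I/(mgd)) = 2π√(0.75119/(1.979 × 1.310 × 0.5207)) = 4.687 s.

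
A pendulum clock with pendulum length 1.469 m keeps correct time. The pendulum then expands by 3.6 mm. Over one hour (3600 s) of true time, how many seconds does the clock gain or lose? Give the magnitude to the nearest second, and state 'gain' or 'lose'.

T ∝ √L, so T'/T = √(1.47260/1.469) = 1.00122.
In 3600 s of true time the clock registers 3600/1.00122 = 3595.6 s, so it loses 4 s.

lose 4 s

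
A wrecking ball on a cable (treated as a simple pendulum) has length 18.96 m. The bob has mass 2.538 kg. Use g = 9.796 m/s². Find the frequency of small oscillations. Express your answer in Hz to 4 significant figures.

0.1144 Hz

T = 2π√(L/g) = 2π√(18.96/9.796) = 8.7413 s, so f = 1/T = 0.1144 Hz.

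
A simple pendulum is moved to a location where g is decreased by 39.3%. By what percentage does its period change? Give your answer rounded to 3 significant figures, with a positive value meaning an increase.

T ∝ 1/√g, so T'/T = 1/√(0.6070) = 1.284.
Percentage change in T = (1.284 − 1) × 100% = 28.4%.

28.4%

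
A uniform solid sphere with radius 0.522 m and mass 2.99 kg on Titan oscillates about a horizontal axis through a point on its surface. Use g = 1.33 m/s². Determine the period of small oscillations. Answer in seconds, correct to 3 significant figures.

I_cm = (2/5)mr² = 0.3259 kg·m². The pivot is at distance d = 0.522 m from the centre of mass.
By the parallel-axis theorem, I = I_cm + md² = 0.3259 + 0.8147 = 1.141 kg·m².
T = 2π√(I/(mgd)) = 2π√(1.141/(2.99 × 1.33 × 0.522)) = 4.66 s.

4.66 s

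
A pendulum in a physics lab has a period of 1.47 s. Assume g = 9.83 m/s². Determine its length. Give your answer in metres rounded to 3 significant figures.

0.538 m

From T = 2π√(L/g), L = gT²/(4π²) = 9.83 × 1.470²/(4π²) = 0.538 m.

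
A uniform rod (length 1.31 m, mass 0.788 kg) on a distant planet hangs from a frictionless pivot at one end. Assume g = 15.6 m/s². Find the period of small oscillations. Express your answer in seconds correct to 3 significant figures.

1.49 s

For a physical pendulum T = 2π√(I/(mgd)), with d = 0.6550 m from pivot to centre of mass.
I_cm = mL²/12 = 0.788 × 1.31²/12 = 0.1127 kg·m²; I = I_cm + md² = 0.1127 + 0.788 × 0.6550² = 0.4508 kg·m².
T = 2π√(0.4508/(0.788 × 15.6 × 0.6550)) = 1.49 s.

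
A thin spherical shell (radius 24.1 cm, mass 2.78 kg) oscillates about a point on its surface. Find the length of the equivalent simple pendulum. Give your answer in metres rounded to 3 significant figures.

The equivalent simple-pendulum length is L_eq = I/(md), where I is about the pivot and d = 0.2410 m.
I_cm = (2/3)mR² = 0.1076 kg·m², so I = I_cm + md² = 0.1076 + 0.1615 = 0.2691 kg·m².
L_eq = 0.2691/(2.78 × 0.2410) = 0.402 m.

0.402 m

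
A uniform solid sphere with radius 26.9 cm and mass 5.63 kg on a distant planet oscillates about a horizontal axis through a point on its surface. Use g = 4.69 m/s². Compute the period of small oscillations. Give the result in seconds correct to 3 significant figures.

I_cm = (2/5)mr² = 0.1630 kg·m². The pivot is at distance d = 0.269 m from the centre of mass.
By the parallel-axis theorem, I = I_cm + md² = 0.1630 + 0.4074 = 0.5703 kg·m².
T = 2π√(I/(mgd)) = 2π√(0.5703/(5.63 × 4.69 × 0.269)) = 1.78 s.

1.78 s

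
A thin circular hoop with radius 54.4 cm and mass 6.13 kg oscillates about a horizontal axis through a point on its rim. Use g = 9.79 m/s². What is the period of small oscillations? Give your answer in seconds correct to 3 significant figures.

2.09 s

I_cm = mr² = 1.814 kg·m². The pivot is at distance d = 0.544 m from the centre of mass.
By the parallel-axis theorem, I = I_cm + md² = 1.814 + 1.814 = 3.628 kg·m².
T = 2π√(I/(mgd)) = 2π√(3.628/(6.13 × 9.79 × 0.544)) = 2.09 s.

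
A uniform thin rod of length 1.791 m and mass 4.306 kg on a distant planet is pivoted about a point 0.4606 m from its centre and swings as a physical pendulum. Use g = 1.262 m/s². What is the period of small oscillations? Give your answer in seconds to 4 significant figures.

For a physical pendulum T = 2π√(I/(mgd)), with d = 0.46060 m from pivot to centre of mass.
I_cm = mL²/12 = 4.306 × 1.791²/12 = 1.1510 kg·m²; I = I_cm + md² = 1.1510 + 4.306 × 0.46060² = 2.0646 kg·m².
T = 2π√(2.0646/(4.306 × 1.262 × 0.46060)) = 5.706 s.

5.706 s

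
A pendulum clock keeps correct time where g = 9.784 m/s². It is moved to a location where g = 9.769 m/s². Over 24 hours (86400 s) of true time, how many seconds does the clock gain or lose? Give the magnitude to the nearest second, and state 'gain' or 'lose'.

lose 66 s

The clock's period scales as T ∝ 1/√g, so T'/T = √(9.784/9.769) = 1.00077.
In 86400 s of true time the clock registers 86400/1.00077 = 86333.7 s, so it loses 66 s.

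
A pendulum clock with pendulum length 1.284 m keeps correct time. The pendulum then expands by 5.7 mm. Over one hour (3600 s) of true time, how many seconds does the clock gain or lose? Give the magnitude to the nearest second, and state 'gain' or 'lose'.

lose 8 s

T ∝ √L, so T'/T = √(1.28970/1.284) = 1.00222.
In 3600 s of true time the clock registers 3600/1.00222 = 3592.0 s, so it loses 8 s.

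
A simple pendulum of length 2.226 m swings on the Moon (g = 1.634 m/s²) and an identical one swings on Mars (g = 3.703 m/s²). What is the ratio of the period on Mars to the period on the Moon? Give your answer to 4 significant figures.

0.6643

T ∝ 1/√g, so T₂/T₁ = √(g₁/g₂) = √(1.634/3.703) = 0.6643.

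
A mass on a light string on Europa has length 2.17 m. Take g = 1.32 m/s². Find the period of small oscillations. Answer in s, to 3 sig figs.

8.06 s

T = 2π√(L/g) = 2π√(2.17/1.32) = 2π × 1.282 = 8.06 s.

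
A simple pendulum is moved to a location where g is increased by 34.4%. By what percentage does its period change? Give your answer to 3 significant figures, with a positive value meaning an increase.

T ∝ 1/√g, so T'/T = 1/√(1.344) = 0.8626.
Percentage change in T = (0.8626 − 1) × 100% = -13.7%.

-13.7%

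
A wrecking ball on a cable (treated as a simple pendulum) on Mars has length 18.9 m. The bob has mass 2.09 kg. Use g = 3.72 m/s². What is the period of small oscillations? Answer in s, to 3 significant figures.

14.2 s

T = 2π√(L/g) = 2π√(18.9/3.72) = 2π × 2.254 = 14.2 s.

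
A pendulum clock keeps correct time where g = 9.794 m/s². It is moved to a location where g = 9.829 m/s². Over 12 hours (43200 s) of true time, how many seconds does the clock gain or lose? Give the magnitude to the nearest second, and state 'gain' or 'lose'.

The clock's period scales as T ∝ 1/√g, so T'/T = √(9.794/9.829) = 0.998218.
In 43200 s of true time the clock registers 43200/0.998218 = 43277.1 s, so it gains 77 s.

gain 77 s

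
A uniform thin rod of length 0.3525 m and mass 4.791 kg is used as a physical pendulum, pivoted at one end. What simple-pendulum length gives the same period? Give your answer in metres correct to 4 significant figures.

The equivalent simple-pendulum length is L_eq = I/(md), where I is about the pivot and d = 0.17625 m.
I_cm = (1/12)mL² = 0.049609 kg·m², so I = I_cm + md² = 0.049609 + 0.14883 = 0.19844 kg·m².
L_eq = 0.19844/(4.791 × 0.17625) = 0.2350 m.

0.2350 m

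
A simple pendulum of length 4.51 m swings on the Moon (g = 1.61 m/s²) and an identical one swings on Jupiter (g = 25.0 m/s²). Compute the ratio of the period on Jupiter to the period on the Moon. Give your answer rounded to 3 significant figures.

T ∝ 1/√g, so T₂/T₁ = √(g₁/g₂) = √(1.61/25.0) = 0.254.

0.254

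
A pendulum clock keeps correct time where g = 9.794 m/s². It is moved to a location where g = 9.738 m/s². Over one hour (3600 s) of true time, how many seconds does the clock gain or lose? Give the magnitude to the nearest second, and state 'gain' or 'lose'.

lose 10 s

The clock's period scales as T ∝ 1/√g, so T'/T = √(9.794/9.738) = 1.00287.
In 3600 s of true time the clock registers 3600/1.00287 = 3589.7 s, so it loses 10 s.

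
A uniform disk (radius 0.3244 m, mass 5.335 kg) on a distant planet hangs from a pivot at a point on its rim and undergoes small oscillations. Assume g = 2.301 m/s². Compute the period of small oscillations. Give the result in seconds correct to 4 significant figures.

I_cm = ½mr² = 0.28072 kg·m². The pivot is at distance d = 0.3244 m from the centre of mass.
By the parallel-axis theorem, I = I_cm + md² = 0.28072 + 0.56143 = 0.84215 kg·m².
T = 2π√(I/(mgd)) = 2π√(0.84215/(5.335 × 2.301 × 0.3244)) = 2.889 s.

2.889 s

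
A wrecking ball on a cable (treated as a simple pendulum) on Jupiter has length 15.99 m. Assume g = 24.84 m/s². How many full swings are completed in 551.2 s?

109

T = 2π√(L/g) = 2π√(15.99/24.84) = 5.0411 s.
Number of complete oscillations = ⌊551.2/5.0411⌋ = ⌊109.34⌋ = 109.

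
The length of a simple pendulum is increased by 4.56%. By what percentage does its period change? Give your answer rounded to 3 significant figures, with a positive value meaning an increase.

T ∝ √L, so T'/T = √(1.046) = 1.023.
Percentage change in T = (1.023 − 1) × 100% = 2.25%.

2.25%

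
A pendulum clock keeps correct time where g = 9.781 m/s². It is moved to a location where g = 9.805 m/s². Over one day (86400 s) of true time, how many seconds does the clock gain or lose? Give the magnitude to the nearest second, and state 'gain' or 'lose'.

The clock's period scales as T ∝ 1/√g, so T'/T = √(9.781/9.805) = 0.998775.
In 86400 s of true time the clock registers 86400/0.998775 = 86505.9 s, so it gains 106 s.

gain 106 s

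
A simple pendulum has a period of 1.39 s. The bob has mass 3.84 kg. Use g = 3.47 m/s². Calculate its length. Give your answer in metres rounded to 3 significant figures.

0.170 m

From T = 2π√(L/g), L = gT²/(4π²) = 3.47 × 1.390²/(4π²) = 0.170 m.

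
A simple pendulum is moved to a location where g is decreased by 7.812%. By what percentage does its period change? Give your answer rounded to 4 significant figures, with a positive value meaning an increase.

T ∝ 1/√g, so T'/T = 1/√(0.92188) = 1.0415.
Percentage change in T = (1.0415 − 1) × 100% = 4.151%.

4.151%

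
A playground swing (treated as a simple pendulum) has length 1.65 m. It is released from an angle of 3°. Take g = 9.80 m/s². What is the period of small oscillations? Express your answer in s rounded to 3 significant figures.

2.58 s

T = 2π√(L/g) = 2π√(1.65/9.80) = 2π × 0.4103 = 2.58 s.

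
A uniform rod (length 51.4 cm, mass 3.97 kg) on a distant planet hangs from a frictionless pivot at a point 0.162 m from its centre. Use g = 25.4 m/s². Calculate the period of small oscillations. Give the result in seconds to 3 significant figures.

For a physical pendulum T = 2π√(I/(mgd)), with d = 0.1620 m from pivot to centre of mass.
I_cm = mL²/12 = 3.97 × 0.514²/12 = 0.08740 kg·m²; I = I_cm + md² = 0.08740 + 3.97 × 0.1620² = 0.1916 kg·m².
T = 2π√(0.1916/(3.97 × 25.4 × 0.1620)) = 0.680 s.

0.680 s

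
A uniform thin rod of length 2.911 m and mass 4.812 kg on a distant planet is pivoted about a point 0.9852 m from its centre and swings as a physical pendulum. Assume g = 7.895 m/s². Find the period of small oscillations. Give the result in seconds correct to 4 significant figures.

2.917 s

For a physical pendulum T = 2π√(I/(mgd)), with d = 0.98520 m from pivot to centre of mass.
I_cm = mL²/12 = 4.812 × 2.911²/12 = 3.3980 kg·m²; I = I_cm + md² = 3.3980 + 4.812 × 0.98520² = 8.0687 kg·m².
T = 2π√(8.0687/(4.812 × 7.895 × 0.98520)) = 2.917 s.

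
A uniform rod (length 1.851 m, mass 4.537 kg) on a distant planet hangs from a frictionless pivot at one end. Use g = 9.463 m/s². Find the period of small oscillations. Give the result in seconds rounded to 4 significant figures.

For a physical pendulum T = 2π√(I/(mgd)), with d = 0.92550 m from pivot to centre of mass.
I_cm = mL²/12 = 4.537 × 1.851²/12 = 1.2954 kg·m²; I = I_cm + md² = 1.2954 + 4.537 × 0.92550² = 5.1816 kg·m².
T = 2π√(5.1816/(4.537 × 9.463 × 0.92550)) = 2.269 s.

2.269 s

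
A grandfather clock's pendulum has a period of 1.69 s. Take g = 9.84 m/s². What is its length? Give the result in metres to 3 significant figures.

From T = 2π√(L/g), L = gT²/(4π²) = 9.84 × 1.690²/(4π²) = 0.712 m.

0.712 m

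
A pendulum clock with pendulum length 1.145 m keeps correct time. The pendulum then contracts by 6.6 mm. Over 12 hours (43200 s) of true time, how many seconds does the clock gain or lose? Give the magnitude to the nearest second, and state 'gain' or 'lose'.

gain 125 s

T ∝ √L, so T'/T = √(1.13840/1.145) = 0.997114.
In 43200 s of true time the clock registers 43200/0.997114 = 43325.0 s, so it gains 125 s.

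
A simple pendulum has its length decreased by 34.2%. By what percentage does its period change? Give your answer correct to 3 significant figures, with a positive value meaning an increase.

-18.9%

T ∝ √L, so T'/T = √(0.6580) = 0.8112.
Percentage change in T = (0.8112 − 1) × 100% = -18.9%.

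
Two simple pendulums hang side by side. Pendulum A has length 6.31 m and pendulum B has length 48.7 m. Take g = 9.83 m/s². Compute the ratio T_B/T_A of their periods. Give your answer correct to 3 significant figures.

T ∝ √L, so T_B/T_A = √(L_B/L_A) = √(48.7/6.31) = 2.78.

2.78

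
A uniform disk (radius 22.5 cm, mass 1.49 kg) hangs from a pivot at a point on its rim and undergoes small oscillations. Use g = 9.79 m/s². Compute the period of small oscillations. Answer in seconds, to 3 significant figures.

I_cm = ½mr² = 0.03772 kg·m². The pivot is at distance d = 0.225 m from the centre of mass.
By the parallel-axis theorem, I = I_cm + md² = 0.03772 + 0.07543 = 0.1131 kg·m².
T = 2π√(I/(mgd)) = 2π√(0.1131/(1.49 × 9.79 × 0.225)) = 1.17 s.

1.17 s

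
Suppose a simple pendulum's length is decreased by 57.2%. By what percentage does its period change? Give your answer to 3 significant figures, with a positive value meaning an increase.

T ∝ √L, so T'/T = √(0.4280) = 0.6542.
Percentage change in T = (0.6542 − 1) × 100% = -34.6%.

-34.6%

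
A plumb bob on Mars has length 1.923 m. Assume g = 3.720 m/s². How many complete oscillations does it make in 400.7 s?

T = 2π√(L/g) = 2π√(1.923/3.720) = 4.5175 s.
Number of complete oscillations = ⌊400.7/4.5175⌋ = ⌊88.700⌋ = 88.

88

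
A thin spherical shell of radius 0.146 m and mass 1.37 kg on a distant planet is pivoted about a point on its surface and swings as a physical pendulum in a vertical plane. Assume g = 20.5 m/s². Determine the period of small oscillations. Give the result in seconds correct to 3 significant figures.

0.685 s

I_cm = (2/3)mr² = 0.01947 kg·m². The pivot is at distance d = 0.146 m from the centre of mass.
By the parallel-axis theorem, I = I_cm + md² = 0.01947 + 0.02920 = 0.04867 kg·m².
T = 2π√(I/(mgd)) = 2π√(0.04867/(1.37 × 20.5 × 0.146)) = 0.685 s.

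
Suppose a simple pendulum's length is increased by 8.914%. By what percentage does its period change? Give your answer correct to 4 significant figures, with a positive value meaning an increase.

4.362%

T ∝ √L, so T'/T = √(1.0891) = 1.0436.
Percentage change in T = (1.0436 − 1) × 100% = 4.362%.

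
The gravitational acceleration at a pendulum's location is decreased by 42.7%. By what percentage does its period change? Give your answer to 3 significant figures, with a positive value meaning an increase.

32.1%

T ∝ 1/√g, so T'/T = 1/√(0.5730) = 1.321.
Percentage change in T = (1.321 − 1) × 100% = 32.1%.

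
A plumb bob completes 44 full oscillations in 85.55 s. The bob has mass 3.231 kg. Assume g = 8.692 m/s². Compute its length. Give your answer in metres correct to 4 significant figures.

0.8323 m

T = 85.55/44 = 1.9443 s.
From T = 2π√(L/g), L = gT²/(4π²) = 8.692 × 1.9443²/(4π²) = 0.8323 m.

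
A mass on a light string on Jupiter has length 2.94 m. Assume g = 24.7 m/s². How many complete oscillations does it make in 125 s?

57

T = 2π√(L/g) = 2π√(2.94/24.7) = 2.168 s.
Number of complete oscillations = ⌊125/2.168⌋ = ⌊57.66⌋ = 57.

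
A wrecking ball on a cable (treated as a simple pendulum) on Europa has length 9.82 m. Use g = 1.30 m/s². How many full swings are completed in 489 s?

28

T = 2π√(L/g) = 2π√(9.82/1.30) = 17.27 s.
Number of complete oscillations = ⌊489/17.27⌋ = ⌊28.32⌋ = 28.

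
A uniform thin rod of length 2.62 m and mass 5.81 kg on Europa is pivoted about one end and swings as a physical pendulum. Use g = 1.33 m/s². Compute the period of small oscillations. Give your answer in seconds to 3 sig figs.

For a physical pendulum T = 2π√(I/(mgd)), with d = 1.310 m from pivot to centre of mass.
I_cm = mL²/12 = 5.81 × 2.62²/12 = 3.324 kg·m²; I = I_cm + md² = 3.324 + 5.81 × 1.310² = 13.29 kg·m².
T = 2π√(13.29/(5.81 × 1.33 × 1.310)) = 7.20 s.

7.20 s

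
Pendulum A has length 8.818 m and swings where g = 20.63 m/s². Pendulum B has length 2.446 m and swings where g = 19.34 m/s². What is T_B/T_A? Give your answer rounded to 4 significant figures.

0.5440

T = 2π√(L/g), so T_B/T_A = √((L_B/g_B)/(L_A/g_A)) = √((2.446/19.34)/(8.818/20.63)) = 0.5440.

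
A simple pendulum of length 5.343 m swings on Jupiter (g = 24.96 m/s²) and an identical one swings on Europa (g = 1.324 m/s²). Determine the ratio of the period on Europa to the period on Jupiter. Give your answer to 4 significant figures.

T ∝ 1/√g, so T₂/T₁ = √(g₁/g₂) = √(24.96/1.324) = 4.342.

4.342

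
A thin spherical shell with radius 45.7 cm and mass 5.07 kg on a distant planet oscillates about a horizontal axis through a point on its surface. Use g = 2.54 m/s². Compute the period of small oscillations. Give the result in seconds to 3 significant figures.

I_cm = (2/3)mr² = 0.7059 kg·m². The pivot is at distance d = 0.457 m from the centre of mass.
By the parallel-axis theorem, I = I_cm + md² = 0.7059 + 1.059 = 1.765 kg·m².
T = 2π√(I/(mgd)) = 2π√(1.765/(5.07 × 2.54 × 0.457)) = 3.44 s.

3.44 s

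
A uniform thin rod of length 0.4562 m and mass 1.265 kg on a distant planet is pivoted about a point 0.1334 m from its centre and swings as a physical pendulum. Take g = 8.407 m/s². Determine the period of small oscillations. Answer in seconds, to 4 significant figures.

1.112 s

For a physical pendulum T = 2π√(I/(mgd)), with d = 0.13340 m from pivot to centre of mass.
I_cm = mL²/12 = 1.265 × 0.4562²/12 = 0.021939 kg·m²; I = I_cm + md² = 0.021939 + 1.265 × 0.13340² = 0.044451 kg·m².
T = 2π√(0.044451/(1.265 × 8.407 × 0.13340)) = 1.112 s.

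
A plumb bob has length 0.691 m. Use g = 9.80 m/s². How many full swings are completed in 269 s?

T = 2π√(L/g) = 2π√(0.691/9.80) = 1.668 s.
Number of complete oscillations = ⌊269/1.668⌋ = ⌊161.2⌋ = 161.

161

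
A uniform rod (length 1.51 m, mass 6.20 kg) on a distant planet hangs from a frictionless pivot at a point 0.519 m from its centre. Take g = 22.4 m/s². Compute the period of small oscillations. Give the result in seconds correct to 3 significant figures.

1.25 s

For a physical pendulum T = 2π√(I/(mgd)), with d = 0.5190 m from pivot to centre of mass.
I_cm = mL²/12 = 6.20 × 1.51²/12 = 1.178 kg·m²; I = I_cm + md² = 1.178 + 6.20 × 0.5190² = 2.848 kg·m².
T = 2π√(2.848/(6.20 × 22.4 × 0.5190)) = 1.25 s.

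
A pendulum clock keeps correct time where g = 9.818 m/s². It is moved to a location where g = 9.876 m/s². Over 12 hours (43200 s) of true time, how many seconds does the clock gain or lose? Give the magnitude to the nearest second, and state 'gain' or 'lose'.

gain 127 s

The clock's period scales as T ∝ 1/√g, so T'/T = √(9.818/9.876) = 0.997059.
In 43200 s of true time the clock registers 43200/0.997059 = 43327.4 s, so it gains 127 s.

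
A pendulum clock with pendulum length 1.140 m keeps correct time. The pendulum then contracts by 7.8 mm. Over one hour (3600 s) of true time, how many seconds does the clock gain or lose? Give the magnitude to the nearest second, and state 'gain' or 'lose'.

gain 12 s

T ∝ √L, so T'/T = √(1.13220/1.140) = 0.996573.
In 3600 s of true time the clock registers 3600/0.996573 = 3612.4 s, so it gains 12 s.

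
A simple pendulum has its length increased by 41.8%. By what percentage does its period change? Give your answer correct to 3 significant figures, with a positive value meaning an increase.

T ∝ √L, so T'/T = √(1.418) = 1.191.
Percentage change in T = (1.191 − 1) × 100% = 19.1%.

19.1%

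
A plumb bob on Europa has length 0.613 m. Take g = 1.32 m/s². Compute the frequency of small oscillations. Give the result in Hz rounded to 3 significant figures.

T = 2π√(L/g) = 2π√(0.613/1.32) = 4.282 s, so f = 1/T = 0.234 Hz.

0.234 Hz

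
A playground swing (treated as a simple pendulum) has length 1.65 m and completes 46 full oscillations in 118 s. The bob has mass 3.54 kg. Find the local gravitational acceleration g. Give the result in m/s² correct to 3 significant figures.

T = 118/46 = 2.565 s.
From T = 2π√(L/g), g = 4π²L/T² = 4π² × 1.65/2.565² = 9.90 m/s².

9.90 m/s²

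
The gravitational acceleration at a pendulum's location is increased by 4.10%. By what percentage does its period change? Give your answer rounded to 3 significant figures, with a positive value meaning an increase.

T ∝ 1/√g, so T'/T = 1/√(1.041) = 0.9801.
Percentage change in T = (0.9801 − 1) × 100% = -1.99%.

-1.99%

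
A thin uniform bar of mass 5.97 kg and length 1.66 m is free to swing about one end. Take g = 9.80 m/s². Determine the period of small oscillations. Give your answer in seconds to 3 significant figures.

For a physical pendulum T = 2π√(I/(mgd)), with d = 0.8300 m from pivot to centre of mass.
I_cm = mL²/12 = 5.97 × 1.66²/12 = 1.371 kg·m²; I = I_cm + md² = 1.371 + 5.97 × 0.8300² = 5.484 kg·m².
T = 2π√(5.484/(5.97 × 9.80 × 0.8300)) = 2.11 s.

2.11 s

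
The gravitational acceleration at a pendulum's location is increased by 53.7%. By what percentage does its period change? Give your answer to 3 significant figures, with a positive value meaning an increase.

-19.3%

T ∝ 1/√g, so T'/T = 1/√(1.537) = 0.8066.
Percentage change in T = (0.8066 − 1) × 100% = -19.3%.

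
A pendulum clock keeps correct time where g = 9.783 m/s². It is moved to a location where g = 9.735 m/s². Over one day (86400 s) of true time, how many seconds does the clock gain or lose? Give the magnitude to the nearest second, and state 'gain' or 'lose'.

The clock's period scales as T ∝ 1/√g, so T'/T = √(9.783/9.735) = 1.00246.
In 86400 s of true time the clock registers 86400/1.00246 = 86187.8 s, so it loses 212 s.

lose 212 s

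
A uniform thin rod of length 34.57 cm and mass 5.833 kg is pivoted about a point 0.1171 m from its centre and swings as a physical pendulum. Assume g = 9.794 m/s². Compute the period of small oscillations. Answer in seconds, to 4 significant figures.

0.9027 s

For a physical pendulum T = 2π√(I/(mgd)), with d = 0.11710 m from pivot to centre of mass.
I_cm = mL²/12 = 5.833 × 0.3457²/12 = 0.058091 kg·m²; I = I_cm + md² = 0.058091 + 5.833 × 0.11710² = 0.13808 kg·m².
T = 2π√(0.13808/(5.833 × 9.794 × 0.11710)) = 0.9027 s.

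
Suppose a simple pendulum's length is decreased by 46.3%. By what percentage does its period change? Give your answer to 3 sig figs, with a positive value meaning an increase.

-26.7%

T ∝ √L, so T'/T = √(0.5370) = 0.7328.
Percentage change in T = (0.7328 − 1) × 100% = -26.7%.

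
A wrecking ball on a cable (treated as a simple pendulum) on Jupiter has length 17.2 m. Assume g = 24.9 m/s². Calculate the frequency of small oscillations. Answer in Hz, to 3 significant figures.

0.191 Hz

T = 2π√(L/g) = 2π√(17.2/24.9) = 5.222 s, so f = 1/T = 0.191 Hz.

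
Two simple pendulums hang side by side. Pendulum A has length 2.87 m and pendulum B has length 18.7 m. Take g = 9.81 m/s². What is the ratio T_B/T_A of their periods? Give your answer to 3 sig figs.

T ∝ √L, so T_B/T_A = √(L_B/L_A) = √(18.7/2.87) = 2.55.

2.55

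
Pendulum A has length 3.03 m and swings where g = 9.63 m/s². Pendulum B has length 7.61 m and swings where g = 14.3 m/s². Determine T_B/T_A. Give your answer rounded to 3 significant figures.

T = 2π√(L/g), so T_B/T_A = √((L_B/g_B)/(L_A/g_A)) = √((7.61/14.3)/(3.03/9.63)) = 1.30.

1.30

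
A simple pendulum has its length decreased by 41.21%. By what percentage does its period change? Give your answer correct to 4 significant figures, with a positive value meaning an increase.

T ∝ √L, so T'/T = √(0.58790) = 0.76675.
Percentage change in T = (0.76675 − 1) × 100% = -23.33%.

-23.33%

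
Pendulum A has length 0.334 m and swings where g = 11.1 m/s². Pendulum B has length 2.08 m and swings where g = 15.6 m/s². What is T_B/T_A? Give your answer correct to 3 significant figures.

2.11

T = 2π√(L/g), so T_B/T_A = √((L_B/g_B)/(L_A/g_A)) = √((2.08/15.6)/(0.334/11.1)) = 2.11.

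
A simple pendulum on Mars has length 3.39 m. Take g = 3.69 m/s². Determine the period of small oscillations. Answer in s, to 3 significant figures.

T = 2π√(L/g) = 2π√(3.39/3.69) = 2π × 0.9585 = 6.02 s.

6.02 s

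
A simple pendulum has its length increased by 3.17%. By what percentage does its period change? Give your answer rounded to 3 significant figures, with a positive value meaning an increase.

T ∝ √L, so T'/T = √(1.032) = 1.016.
Percentage change in T = (1.016 − 1) × 100% = 1.57%.

1.57%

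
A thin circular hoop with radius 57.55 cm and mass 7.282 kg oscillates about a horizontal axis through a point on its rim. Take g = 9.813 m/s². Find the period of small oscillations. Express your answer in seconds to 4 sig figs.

I_cm = mr² = 2.4118 kg·m². The pivot is at distance d = 0.5755 m from the centre of mass.
By the parallel-axis theorem, I = I_cm + md² = 2.4118 + 2.4118 = 4.8236 kg·m².
T = 2π√(I/(mgd)) = 2π√(4.8236/(7.282 × 9.813 × 0.5755)) = 2.152 s.

2.152 s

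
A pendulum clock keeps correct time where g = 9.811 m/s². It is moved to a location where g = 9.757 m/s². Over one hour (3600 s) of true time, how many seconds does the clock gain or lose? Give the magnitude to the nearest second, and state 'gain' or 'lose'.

The clock's period scales as T ∝ 1/√g, so T'/T = √(9.811/9.757) = 1.00276.
In 3600 s of true time the clock registers 3600/1.00276 = 3590.1 s, so it loses 10 s.

lose 10 s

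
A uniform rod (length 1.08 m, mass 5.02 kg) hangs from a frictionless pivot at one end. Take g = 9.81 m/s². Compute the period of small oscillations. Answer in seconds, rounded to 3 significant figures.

1.70 s

For a physical pendulum T = 2π√(I/(mgd)), with d = 0.5400 m from pivot to centre of mass.
I_cm = mL²/12 = 5.02 × 1.08²/12 = 0.4879 kg·m²; I = I_cm + md² = 0.4879 + 5.02 × 0.5400² = 1.952 kg·m².
T = 2π√(1.952/(5.02 × 9.81 × 0.5400)) = 1.70 s.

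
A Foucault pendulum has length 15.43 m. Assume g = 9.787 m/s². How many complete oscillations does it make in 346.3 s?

43

T = 2π√(L/g) = 2π√(15.43/9.787) = 7.8893 s.
Number of complete oscillations = ⌊346.3/7.8893⌋ = ⌊43.895⌋ = 43.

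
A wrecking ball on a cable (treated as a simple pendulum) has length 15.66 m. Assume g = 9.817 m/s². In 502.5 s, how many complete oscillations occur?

63

T = 2π√(L/g) = 2π√(15.66/9.817) = 7.9357 s.
Number of complete oscillations = ⌊502.5/7.9357⌋ = ⌊63.321⌋ = 63.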